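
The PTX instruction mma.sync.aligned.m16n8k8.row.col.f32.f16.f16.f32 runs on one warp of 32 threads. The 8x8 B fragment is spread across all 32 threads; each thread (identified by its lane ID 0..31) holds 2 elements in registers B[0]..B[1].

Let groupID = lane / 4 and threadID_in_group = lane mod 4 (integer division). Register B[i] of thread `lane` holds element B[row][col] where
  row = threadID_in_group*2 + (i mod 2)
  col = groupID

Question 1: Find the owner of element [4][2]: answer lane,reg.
c=2→G=2  r=4→T=2,p=0
L=2*4+2=10  i=0=0

10,0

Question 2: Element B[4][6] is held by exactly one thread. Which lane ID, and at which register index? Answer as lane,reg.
c=6→G=6  r=4→T=2,p=0
L=6*4+2=26  i=0=0

26,0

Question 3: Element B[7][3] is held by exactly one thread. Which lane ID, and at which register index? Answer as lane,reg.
15,1

c=3->g=3  r=7->t=3,b0=1
L=3*4+3=15  i=1=1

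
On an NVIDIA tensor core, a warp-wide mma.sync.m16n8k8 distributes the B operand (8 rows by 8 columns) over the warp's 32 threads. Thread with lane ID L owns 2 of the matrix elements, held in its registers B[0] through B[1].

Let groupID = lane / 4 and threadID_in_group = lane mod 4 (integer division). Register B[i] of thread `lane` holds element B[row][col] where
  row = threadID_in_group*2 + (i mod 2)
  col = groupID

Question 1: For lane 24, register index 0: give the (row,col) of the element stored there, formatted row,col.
0,6

L=24⇒gr=24>>2=6, th=24&3=0
[0]⇒row 0·2+0=0  col gr=6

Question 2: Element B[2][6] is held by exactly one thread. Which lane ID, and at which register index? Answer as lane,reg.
25,0

c: 6->gid=6  r: 2->tid=1,i&1=0
L=6*4+1=25  i=0=0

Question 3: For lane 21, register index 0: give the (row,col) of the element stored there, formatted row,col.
lane 21: G=5 (21/4), T=1 (21%4)
i=0: r=1*2+0=2, c=G=5

2,5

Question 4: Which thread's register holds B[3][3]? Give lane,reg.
13,1

c=3→G=3  r=3→T=1,p=1
L=3*4+1=13  i=1=1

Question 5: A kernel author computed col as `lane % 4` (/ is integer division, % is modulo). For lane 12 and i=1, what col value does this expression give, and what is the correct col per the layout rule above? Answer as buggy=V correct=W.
`lane % 4`[12,1]⇒0
lane 12: gr=3 (12/4), th=0 (12%4)
i=1: r=0*2+1=1, c=gr=3
col: 0 vs 3

buggy=0 correct=3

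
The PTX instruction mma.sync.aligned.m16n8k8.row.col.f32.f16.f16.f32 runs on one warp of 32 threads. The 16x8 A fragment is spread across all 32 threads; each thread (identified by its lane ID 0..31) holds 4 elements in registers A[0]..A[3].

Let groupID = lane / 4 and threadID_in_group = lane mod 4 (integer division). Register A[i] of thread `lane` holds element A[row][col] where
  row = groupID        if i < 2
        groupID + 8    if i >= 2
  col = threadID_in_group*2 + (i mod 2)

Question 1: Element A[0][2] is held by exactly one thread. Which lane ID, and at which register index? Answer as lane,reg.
1,0

r=0⇒gr=0,Rb=0  c=2⇒th=1,odd=0
L=0*4+1=1  i=0*2+0=0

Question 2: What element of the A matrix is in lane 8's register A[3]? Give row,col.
L=8->g=8>>2=2, t=8&3=0
[3]->row 2+8=10  col 0·2+1=1

10,1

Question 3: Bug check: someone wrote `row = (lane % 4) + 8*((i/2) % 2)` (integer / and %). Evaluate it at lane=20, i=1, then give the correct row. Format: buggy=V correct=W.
`(lane % 4) + 8*((i/2) % 2)`[20,1]⇒0
L=20⇒gr=20>>2=5, th=20&3=0
[1]⇒row 5+0=5  col 0·2+1=1
row: 0 vs 5

buggy=0 correct=5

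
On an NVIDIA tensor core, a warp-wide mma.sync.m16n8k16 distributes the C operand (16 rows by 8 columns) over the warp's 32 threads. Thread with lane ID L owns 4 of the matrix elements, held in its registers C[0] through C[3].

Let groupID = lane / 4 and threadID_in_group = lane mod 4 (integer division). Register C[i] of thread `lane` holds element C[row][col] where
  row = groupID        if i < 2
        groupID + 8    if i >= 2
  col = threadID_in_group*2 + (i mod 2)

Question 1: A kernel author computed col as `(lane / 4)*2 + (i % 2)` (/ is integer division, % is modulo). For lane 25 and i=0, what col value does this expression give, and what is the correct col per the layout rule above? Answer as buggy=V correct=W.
buggy=12 correct=2

`(lane / 4)*2 + (i % 2)`[25,0]⇒12
lane 25: gr=6 (25/4), th=1 (25%4)
i=0: r=6+0=6, c=1*2+0=2
col: 12 vs 2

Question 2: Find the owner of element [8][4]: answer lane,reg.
r=8⇒gr=0,Rb=1  c=4⇒th=2,odd=0
L=0*4+2=2  i=1*2+0=2

2,2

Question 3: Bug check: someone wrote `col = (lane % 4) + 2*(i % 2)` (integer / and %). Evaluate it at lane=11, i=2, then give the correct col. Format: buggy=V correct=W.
buggy=3 correct=6

`(lane % 4) + 2*(i % 2)`[11,2]->3
11: gid=2,tid=3
[2] (2+8,3*2+0) = (10,6)
col: 3 vs 6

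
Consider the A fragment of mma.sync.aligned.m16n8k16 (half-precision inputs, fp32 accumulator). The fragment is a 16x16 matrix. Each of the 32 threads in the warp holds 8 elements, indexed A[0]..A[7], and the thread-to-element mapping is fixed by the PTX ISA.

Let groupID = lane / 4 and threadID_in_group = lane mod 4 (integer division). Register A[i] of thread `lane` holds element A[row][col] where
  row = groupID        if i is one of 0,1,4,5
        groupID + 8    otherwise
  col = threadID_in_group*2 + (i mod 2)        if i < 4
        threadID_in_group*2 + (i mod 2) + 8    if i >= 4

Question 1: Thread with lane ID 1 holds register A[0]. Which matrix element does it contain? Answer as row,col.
lane 1: g=0 (1/4), t=1 (1%4)
i=0: r=0+0=0, c=1*2+0+0=2

0,2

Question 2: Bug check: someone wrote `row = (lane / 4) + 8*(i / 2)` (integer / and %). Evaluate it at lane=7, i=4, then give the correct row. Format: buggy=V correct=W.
`(lane / 4) + 8*(i / 2)`[7,4]->17
lane 7: gid=1 (7/4), tid=3 (7%4)
i=4: r=1+0=1, c=3*2+0+8=14
row: 17 vs 1

buggy=17 correct=1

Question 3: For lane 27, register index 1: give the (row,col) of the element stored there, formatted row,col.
27: g=6,t=3
[1] (6+0,3*2+1+0) = (6,7)

6,7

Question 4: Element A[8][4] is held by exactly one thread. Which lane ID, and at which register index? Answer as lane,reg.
2,2

r=8->g=0,rb=1  c=4->cb=0,t=2,b0=0
L=0*4+2=2  i=0*4+1*2+0=2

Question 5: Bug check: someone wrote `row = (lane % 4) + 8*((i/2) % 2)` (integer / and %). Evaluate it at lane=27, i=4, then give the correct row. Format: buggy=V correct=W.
buggy=3 correct=6

`(lane % 4) + 8*((i/2) % 2)`[27,4]→3
lane 27: G=6 (27/4), T=3 (27%4)
i=4: r=6+0=6, c=3*2+0+8=14
row: 3 vs 6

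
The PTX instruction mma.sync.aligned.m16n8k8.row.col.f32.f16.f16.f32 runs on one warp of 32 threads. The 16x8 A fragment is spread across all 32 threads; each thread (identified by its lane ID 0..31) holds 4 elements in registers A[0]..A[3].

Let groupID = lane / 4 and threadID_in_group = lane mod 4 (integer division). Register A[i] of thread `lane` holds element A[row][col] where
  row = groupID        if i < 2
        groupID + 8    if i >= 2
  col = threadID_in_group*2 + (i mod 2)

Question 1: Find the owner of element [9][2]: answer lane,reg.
r=9⇒gr=1,Rb=1  c=2⇒th=1,odd=0
L=1*4+1=5  i=1*2+0=2

5,2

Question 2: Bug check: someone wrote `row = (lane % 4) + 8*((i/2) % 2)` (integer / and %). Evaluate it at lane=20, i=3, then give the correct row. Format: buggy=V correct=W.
`(lane % 4) + 8*((i/2) % 2)`[20,3]->8
lane 20->20/4=5, 20 mod 4=0
i=3  r:5+8->13  c:2·0+1->1
row: 8 vs 13

buggy=8 correct=13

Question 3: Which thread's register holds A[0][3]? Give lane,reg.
r=0⇒gr=0,Rb=0  c=3⇒th=1,odd=1
L=0*4+1=1  i=0*2+1=1

1,1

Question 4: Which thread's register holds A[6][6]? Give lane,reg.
r: 6->gid=6,r8=0  c: 6->tid=3,i&1=0
L=6*4+3=27  i=0*2+0=0

27,0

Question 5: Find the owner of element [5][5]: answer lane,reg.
22,1

r:5=>grp=5,rB=0  c:5=>tig=2,lo=1
L=5*4+2=22  i=0*2+1=1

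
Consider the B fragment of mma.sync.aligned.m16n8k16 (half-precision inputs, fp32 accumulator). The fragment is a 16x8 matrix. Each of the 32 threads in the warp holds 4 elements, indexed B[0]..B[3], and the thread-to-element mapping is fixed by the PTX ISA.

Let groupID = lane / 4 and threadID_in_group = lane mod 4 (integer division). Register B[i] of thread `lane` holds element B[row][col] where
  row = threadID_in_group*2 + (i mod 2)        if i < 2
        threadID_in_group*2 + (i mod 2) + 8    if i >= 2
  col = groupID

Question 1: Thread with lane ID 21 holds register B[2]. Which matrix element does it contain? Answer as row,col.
10,5

lane 21->21/4=5, 21 mod 4=1
i=2  r:2·1+0+8->10  c:5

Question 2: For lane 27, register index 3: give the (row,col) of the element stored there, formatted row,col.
lane 27: grp=6 (27/4), tig=3 (27%4)
i=3: r=3*2+1+8=15, c=grp=6

15,6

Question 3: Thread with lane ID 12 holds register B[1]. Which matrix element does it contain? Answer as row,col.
1,3

12: grp=3,tig=0
[1] (0*2+1+0,3) = (1,3)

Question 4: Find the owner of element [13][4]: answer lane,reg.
18,3

c: 4->gid=4  r: 13->r8=1,tid=2,i&1=1
L=4*4+2=18  i=1*2+1=3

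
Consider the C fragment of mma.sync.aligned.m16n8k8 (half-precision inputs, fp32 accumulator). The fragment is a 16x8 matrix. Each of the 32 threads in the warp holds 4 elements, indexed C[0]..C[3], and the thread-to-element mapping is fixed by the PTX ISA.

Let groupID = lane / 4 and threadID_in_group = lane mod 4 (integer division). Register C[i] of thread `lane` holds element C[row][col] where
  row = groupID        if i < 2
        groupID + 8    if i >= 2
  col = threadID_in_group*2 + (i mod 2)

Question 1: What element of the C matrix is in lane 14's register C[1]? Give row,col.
lane 14->14/4=3, 14 mod 4=2
i=1  r:3+0->3  c:2·2+1->5

3,5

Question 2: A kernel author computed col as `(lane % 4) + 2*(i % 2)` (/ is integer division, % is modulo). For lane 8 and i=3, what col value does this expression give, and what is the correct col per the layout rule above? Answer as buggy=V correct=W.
buggy=2 correct=1

`(lane % 4) + 2*(i % 2)`[8,3]->2
lane 8->8/4=2, 8 mod 4=0
i=3  r:2+8->10  c:2·0+1->1
col: 2 vs 1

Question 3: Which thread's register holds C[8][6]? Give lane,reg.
3,2

r=8→G=0,rhi=1  c=6→T=3,p=0
L=0*4+3=3  i=1*2+0=2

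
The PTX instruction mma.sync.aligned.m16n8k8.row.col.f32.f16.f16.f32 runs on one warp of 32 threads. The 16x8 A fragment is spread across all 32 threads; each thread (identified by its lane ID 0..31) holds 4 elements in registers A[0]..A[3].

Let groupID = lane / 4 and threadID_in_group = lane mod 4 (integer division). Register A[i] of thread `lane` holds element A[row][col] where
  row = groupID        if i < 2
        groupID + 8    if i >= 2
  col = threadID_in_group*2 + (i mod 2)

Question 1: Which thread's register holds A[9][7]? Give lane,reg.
7,3

r=9->g=1,rb=1  c=7->t=3,b0=1
L=1*4+3=7  i=1*2+1=3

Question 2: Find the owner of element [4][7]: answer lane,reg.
r:4=>grp=4,rB=0  c:7=>tig=3,lo=1
L=4*4+3=19  i=0*2+1=1

19,1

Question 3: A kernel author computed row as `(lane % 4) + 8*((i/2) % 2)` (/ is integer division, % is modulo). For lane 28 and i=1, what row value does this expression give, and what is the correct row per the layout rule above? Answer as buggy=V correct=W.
`(lane % 4) + 8*((i/2) % 2)`[28,1]→0
lane 28: G=7 (28/4), T=0 (28%4)
i=1: r=7+0=7, c=0*2+1=1
row: 0 vs 7

buggy=0 correct=7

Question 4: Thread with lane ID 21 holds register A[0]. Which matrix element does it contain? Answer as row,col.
lane 21⇒21/4=5, 21 mod 4=1
i=0  r:5+0⇒5  c:2·1+0⇒2

5,2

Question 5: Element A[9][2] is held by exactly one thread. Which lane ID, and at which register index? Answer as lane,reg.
5,2

r:9=>grp=1,rB=1  c:2=>tig=1,lo=0
L=1*4+1=5  i=1*2+0=2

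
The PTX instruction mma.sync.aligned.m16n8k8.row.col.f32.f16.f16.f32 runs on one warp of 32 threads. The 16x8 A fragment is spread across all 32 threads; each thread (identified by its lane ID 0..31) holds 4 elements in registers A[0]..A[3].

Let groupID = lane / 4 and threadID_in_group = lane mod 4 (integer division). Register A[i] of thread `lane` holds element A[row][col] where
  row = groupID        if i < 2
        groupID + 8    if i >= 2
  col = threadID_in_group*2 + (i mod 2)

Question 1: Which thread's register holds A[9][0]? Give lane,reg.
r=9→G=1,rhi=1  c=0→T=0,p=0
L=1*4+0=4  i=1*2+0=2

4,2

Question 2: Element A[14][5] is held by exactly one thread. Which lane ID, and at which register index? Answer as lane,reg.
r:14=>grp=6,rB=1  c:5=>tig=2,lo=1
L=6*4+2=26  i=1*2+1=3

26,3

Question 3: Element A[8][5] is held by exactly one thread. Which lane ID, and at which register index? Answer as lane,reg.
r=8→G=0,rhi=1  c=5→T=2,p=1
L=0*4+2=2  i=1*2+1=3

2,3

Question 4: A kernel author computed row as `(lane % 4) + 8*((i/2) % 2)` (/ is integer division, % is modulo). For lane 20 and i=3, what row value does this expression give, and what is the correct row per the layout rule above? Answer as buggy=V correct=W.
`(lane % 4) + 8*((i/2) % 2)`[20,3]=>8
lane 20: grp=5 (20/4), tig=0 (20%4)
i=3: r=5+8=13, c=0*2+1=1
row: 8 vs 13

buggy=8 correct=13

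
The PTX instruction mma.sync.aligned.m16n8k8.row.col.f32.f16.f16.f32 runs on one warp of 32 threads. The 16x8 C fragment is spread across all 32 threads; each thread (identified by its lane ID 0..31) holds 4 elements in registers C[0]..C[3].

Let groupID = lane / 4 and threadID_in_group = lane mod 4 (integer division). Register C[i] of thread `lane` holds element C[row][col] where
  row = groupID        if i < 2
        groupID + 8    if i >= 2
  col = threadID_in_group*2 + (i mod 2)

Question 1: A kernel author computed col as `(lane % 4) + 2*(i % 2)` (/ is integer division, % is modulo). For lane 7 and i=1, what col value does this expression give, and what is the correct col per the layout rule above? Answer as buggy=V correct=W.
`(lane % 4) + 2*(i % 2)`[7,1]->5
lane 7->7/4=1, 7 mod 4=3
i=1  r:1+0->1  c:2·3+1->7
col: 5 vs 7

buggy=5 correct=7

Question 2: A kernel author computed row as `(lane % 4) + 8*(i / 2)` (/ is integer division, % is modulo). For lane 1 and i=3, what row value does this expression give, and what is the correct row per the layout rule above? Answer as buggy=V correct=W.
buggy=9 correct=8

`(lane % 4) + 8*(i / 2)`[1,3]⇒9
lane 1: gr=0 (1/4), th=1 (1%4)
i=3: r=0+8=8, c=1*2+1=3
row: 9 vs 8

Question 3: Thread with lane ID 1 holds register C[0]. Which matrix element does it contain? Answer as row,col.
lane 1=>1/4=0, 1 mod 4=1
i=0  r:0+0=>0  c:2·1+0=>2

0,2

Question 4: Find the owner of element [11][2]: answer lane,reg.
13,2

r=11→G=3,rhi=1  c=2→T=1,p=0
L=3*4+1=13  i=1*2+0=2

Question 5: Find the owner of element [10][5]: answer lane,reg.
10,3

r=10→G=2,rhi=1  c=5→T=2,p=1
L=2*4+2=10  i=1*2+1=3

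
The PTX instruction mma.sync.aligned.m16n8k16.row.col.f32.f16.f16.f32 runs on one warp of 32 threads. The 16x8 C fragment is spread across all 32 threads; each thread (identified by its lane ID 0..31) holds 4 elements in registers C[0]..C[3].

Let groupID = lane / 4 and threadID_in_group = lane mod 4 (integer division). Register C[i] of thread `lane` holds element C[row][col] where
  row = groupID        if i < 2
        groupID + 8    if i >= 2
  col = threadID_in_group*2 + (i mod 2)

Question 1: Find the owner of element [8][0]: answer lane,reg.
r=8⇒gr=0,Rb=1  c=0⇒th=0,odd=0
L=0*4+0=0  i=1*2+0=2

0,2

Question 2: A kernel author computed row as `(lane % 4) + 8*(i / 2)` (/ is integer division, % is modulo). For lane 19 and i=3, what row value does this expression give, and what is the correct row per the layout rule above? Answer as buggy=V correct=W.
`(lane % 4) + 8*(i / 2)`[19,3]->11
L=19->g=19>>2=4, t=19&3=3
[3]->row 4+8=12  col 3·2+1=7
row: 11 vs 12

buggy=11 correct=12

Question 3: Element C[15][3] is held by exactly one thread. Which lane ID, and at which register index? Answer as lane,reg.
29,3

r=15⇒gr=7,Rb=1  c=3⇒th=1,odd=1
L=7*4+1=29  i=1*2+1=3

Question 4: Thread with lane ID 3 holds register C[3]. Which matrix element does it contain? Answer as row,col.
8,7

3: g=0,t=3
[3] (0+8,3*2+1) = (8,7)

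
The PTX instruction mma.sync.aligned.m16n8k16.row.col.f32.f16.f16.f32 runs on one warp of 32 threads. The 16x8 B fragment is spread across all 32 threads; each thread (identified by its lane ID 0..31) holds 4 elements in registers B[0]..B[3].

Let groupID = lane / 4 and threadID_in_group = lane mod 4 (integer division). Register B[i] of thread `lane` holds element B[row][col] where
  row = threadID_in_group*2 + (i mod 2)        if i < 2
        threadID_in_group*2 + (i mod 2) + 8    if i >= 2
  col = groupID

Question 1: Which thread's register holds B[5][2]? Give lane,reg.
10,1

c:2=>grp=2  r:5=>rB=0,tig=2,lo=1
L=2*4+2=10  i=0*2+1=1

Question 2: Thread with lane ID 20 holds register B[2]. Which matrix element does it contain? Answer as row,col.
L=20->gid=20>>2=5, tid=20&3=0
[2]->row 0·2+0+8=8  col gid=5

8,5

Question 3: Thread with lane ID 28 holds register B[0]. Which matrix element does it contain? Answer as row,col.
lane 28: g=7 (28/4), t=0 (28%4)
i=0: r=0*2+0+0=0, c=g=7

0,7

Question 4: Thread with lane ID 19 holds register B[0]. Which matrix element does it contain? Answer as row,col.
lane 19: G=4 (19/4), T=3 (19%4)
i=0: r=3*2+0+0=6, c=G=4

6,4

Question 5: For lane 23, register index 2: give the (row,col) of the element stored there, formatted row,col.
lane 23: gid=5 (23/4), tid=3 (23%4)
i=2: r=3*2+0+8=14, c=gid=5

14,5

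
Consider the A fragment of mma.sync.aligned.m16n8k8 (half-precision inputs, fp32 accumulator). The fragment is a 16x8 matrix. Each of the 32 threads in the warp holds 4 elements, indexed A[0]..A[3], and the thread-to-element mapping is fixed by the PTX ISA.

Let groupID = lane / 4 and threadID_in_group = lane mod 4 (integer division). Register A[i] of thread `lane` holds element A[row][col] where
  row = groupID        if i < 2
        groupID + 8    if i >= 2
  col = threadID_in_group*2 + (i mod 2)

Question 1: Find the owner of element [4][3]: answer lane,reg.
17,1

r=4->g=4,rb=0  c=3->t=1,b0=1
L=4*4+1=17  i=0*2+1=1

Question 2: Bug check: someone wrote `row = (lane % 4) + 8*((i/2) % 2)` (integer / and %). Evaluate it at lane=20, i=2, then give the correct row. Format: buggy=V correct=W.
`(lane % 4) + 8*((i/2) % 2)`[20,2]→8
lane 20→20/4=5, 20 mod 4=0
i=2  r:5+8→13  c:2·0+0→0
row: 8 vs 13

buggy=8 correct=13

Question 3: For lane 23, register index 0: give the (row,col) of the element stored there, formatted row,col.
L=23=>grp=23>>2=5, tig=23&3=3
[0]=>row 5+0=5  col 3·2+0=6

5,6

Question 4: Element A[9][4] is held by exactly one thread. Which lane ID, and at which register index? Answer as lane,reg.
6,2

r=9⇒gr=1,Rb=1  c=4⇒th=2,odd=0
L=1*4+2=6  i=1*2+0=2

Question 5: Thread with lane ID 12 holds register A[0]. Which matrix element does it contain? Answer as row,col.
12: gr=3,th=0
[0] (3+0,0*2+0) = (3,0)

3,0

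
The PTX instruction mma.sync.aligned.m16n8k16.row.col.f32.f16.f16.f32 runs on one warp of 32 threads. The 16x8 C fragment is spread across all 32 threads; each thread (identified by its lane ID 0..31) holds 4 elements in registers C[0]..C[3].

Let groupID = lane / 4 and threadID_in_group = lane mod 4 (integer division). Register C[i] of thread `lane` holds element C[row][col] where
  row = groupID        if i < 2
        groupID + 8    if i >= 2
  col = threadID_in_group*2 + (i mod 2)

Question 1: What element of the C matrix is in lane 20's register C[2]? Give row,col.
20: G=5,T=0
[2] (5+8,0*2+0) = (13,0)

13,0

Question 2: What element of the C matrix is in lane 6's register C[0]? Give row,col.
1,4

lane 6->6/4=1, 6 mod 4=2
i=0  r:1+0->1  c:2·2+0->4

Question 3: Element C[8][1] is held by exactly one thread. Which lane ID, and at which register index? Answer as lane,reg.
r:8=>grp=0,rB=1  c:1=>tig=0,lo=1
L=0*4+0=0  i=1*2+1=3

0,3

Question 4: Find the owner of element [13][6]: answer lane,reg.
23,2

r: 13->gid=5,r8=1  c: 6->tid=3,i&1=0
L=5*4+3=23  i=1*2+0=2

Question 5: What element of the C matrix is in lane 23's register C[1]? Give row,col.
lane 23->23/4=5, 23 mod 4=3
i=1  r:5+0->5  c:2·3+1->7

5,7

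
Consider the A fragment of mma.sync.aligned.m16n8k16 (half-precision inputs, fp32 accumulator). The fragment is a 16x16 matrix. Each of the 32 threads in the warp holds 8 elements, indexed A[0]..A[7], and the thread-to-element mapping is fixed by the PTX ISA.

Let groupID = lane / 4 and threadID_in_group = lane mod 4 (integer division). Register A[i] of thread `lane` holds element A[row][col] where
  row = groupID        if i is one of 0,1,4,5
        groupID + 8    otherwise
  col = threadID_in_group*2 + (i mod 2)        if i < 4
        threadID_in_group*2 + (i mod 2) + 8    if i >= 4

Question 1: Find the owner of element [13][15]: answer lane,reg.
23,7

r=13⇒gr=5,Rb=1  c=15⇒Cb=1,th=3,odd=1
L=5*4+3=23  i=1*4+1*2+1=7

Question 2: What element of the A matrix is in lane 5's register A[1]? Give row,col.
1,3

L=5->g=5>>2=1, t=5&3=1
[1]->row 1+0=1  col 1·2+1+0=3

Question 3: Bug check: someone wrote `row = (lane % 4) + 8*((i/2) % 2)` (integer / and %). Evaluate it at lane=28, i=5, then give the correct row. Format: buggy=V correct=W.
`(lane % 4) + 8*((i/2) % 2)`[28,5]->0
L=28->g=28>>2=7, t=28&3=0
[5]->row 7+0=7  col 0·2+1+8=9
row: 0 vs 7

buggy=0 correct=7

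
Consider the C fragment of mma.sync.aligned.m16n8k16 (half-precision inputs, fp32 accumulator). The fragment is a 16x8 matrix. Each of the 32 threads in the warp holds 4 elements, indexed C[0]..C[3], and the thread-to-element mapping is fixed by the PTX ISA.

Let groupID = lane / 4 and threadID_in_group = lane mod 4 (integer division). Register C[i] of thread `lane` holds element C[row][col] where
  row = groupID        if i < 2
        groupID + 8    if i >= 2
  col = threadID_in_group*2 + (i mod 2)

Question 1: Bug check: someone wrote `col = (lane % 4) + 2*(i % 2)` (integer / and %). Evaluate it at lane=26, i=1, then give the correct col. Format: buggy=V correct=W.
`(lane % 4) + 2*(i % 2)`[26,1]⇒4
lane 26: gr=6 (26/4), th=2 (26%4)
i=1: r=6+0=6, c=2*2+1=5
col: 4 vs 5

buggy=4 correct=5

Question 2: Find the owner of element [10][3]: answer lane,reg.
r=10⇒gr=2,Rb=1  c=3⇒th=1,odd=1
L=2*4+1=9  i=1*2+1=3

9,3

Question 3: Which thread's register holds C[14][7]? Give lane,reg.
27,3

r=14->g=6,rb=1  c=7->t=3,b0=1
L=6*4+3=27  i=1*2+1=3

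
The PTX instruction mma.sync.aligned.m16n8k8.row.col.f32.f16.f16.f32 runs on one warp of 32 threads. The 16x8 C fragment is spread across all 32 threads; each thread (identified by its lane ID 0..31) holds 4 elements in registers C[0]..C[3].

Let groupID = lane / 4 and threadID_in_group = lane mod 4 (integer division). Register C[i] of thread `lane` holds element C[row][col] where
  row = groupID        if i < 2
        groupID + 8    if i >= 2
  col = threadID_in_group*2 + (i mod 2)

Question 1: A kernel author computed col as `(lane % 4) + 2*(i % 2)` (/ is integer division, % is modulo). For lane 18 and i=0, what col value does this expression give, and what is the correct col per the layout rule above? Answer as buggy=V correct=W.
buggy=2 correct=4

`(lane % 4) + 2*(i % 2)`[18,0]⇒2
18: gr=4,th=2
[0] (4+0,2*2+0) = (4,4)
col: 2 vs 4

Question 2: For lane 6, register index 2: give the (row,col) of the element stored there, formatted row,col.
9,4

lane 6->6/4=1, 6 mod 4=2
i=2  r:1+8->9  c:2·2+0->4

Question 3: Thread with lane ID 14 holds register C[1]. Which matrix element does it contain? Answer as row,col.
L=14->gid=14>>2=3, tid=14&3=2
[1]->row 3+0=3  col 2·2+1=5

3,5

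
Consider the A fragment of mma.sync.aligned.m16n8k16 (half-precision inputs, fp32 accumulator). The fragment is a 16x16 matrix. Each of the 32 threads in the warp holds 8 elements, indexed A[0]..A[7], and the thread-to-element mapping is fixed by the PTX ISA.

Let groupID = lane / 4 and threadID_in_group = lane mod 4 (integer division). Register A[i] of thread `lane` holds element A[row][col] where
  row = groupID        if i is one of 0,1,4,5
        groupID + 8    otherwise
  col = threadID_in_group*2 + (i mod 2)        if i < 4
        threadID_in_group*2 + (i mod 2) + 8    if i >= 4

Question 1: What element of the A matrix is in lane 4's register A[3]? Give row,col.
lane 4->4/4=1, 4 mod 4=0
i=3  r:1+8->9  c:2·0+1+0->1

9,1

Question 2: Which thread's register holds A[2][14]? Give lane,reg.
11,4

r:2=>grp=2,rB=0  c:14=>cB=1,tig=3,lo=0
L=2*4+3=11  i=1*4+0*2+0=4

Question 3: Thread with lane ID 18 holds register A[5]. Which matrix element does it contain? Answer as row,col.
4,13

lane 18→18/4=4, 18 mod 4=2
i=5  r:4+0→4  c:2·2+1+8→13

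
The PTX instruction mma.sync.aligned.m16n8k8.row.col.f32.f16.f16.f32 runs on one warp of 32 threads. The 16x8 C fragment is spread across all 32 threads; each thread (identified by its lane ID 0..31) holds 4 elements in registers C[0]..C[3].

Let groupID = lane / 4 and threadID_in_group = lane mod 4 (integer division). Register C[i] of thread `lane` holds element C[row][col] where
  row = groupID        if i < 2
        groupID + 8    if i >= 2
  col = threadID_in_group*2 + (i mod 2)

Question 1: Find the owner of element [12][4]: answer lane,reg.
18,2

r:12=>grp=4,rB=1  c:4=>tig=2,lo=0
L=4*4+2=18  i=1*2+0=2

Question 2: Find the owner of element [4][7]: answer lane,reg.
19,1

r=4→G=4,rhi=0  c=7→T=3,p=1
L=4*4+3=19  i=0*2+1=1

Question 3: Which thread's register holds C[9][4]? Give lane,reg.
6,2

r=9->g=1,rb=1  c=4->t=2,b0=0
L=1*4+2=6  i=1*2+0=2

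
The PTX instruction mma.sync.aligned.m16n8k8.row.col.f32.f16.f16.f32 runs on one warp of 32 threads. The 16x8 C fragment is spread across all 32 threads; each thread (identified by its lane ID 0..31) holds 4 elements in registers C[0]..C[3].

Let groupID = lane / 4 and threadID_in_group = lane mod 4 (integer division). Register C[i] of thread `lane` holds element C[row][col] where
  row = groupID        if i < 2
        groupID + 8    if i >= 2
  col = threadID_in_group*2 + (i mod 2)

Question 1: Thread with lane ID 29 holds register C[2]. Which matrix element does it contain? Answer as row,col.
lane 29: gid=7 (29/4), tid=1 (29%4)
i=2: r=7+8=15, c=1*2+0=2

15,2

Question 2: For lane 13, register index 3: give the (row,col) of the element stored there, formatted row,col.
11,3

13: gid=3,tid=1
[3] (3+8,1*2+1) = (11,3)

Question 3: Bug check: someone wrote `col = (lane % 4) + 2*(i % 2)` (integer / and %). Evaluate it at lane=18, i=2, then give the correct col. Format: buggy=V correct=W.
buggy=2 correct=4

`(lane % 4) + 2*(i % 2)`[18,2]⇒2
L=18⇒gr=18>>2=4, th=18&3=2
[2]⇒row 4+8=12  col 2·2+0=4
col: 2 vs 4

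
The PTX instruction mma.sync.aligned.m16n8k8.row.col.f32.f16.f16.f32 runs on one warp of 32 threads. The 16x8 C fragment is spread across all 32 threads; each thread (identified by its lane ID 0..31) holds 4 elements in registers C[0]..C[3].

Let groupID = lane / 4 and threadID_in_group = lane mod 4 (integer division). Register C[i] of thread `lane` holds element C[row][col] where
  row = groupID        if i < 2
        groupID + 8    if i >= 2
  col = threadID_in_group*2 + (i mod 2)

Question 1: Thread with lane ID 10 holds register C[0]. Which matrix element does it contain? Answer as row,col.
2,4

lane 10->10/4=2, 10 mod 4=2
i=0  r:2+0->2  c:2·2+0->4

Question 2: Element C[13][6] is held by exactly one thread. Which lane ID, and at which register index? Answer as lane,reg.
r=13⇒gr=5,Rb=1  c=6⇒th=3,odd=0
L=5*4+3=23  i=1*2+0=2

23,2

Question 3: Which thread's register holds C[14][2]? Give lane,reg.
r=14⇒gr=6,Rb=1  c=2⇒th=1,odd=0
L=6*4+1=25  i=1*2+0=2

25,2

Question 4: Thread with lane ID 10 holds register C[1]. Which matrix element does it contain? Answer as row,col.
2,5

L=10=>grp=10>>2=2, tig=10&3=2
[1]=>row 2+0=2  col 2·2+1=5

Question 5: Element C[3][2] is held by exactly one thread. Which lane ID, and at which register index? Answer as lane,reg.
r=3->g=3,rb=0  c=2->t=1,b0=0
L=3*4+1=13  i=0*2+0=0

13,0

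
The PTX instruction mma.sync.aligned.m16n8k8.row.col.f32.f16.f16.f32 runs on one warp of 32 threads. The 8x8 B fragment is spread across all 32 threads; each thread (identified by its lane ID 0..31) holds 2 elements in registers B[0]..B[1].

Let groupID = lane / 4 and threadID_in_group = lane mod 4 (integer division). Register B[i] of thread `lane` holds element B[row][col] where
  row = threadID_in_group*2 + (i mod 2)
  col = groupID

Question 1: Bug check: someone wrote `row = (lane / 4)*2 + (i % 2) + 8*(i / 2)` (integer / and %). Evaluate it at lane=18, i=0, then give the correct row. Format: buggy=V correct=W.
`(lane / 4)*2 + (i % 2) + 8*(i / 2)`[18,0]->8
18: g=4,t=2
[0] (2*2+0,4) = (4,4)
row: 8 vs 4

buggy=8 correct=4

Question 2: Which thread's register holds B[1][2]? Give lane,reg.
c=2->g=2  r=1->t=0,b0=1
L=2*4+0=8  i=1=1

8,1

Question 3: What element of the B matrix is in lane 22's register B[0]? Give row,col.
lane 22→22/4=5, 22 mod 4=2
i=0  r:2·2+0→4  c:5

4,5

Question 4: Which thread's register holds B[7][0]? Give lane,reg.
c=0→G=0  r=7→T=3,p=1
L=0*4+3=3  i=1=1

3,1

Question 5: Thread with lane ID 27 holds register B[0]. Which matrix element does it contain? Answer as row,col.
6,6

lane 27: gid=6 (27/4), tid=3 (27%4)
i=0: r=3*2+0=6, c=gid=6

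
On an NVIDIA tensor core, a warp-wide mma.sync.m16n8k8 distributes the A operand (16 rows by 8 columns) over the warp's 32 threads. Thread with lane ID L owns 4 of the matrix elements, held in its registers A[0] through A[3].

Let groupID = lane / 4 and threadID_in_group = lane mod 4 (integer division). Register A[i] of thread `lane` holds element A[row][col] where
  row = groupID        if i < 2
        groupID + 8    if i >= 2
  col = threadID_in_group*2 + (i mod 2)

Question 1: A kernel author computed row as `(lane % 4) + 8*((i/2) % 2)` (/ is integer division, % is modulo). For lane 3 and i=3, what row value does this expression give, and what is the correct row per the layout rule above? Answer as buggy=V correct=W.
buggy=11 correct=8

`(lane % 4) + 8*((i/2) % 2)`[3,3]->11
lane 3: g=0 (3/4), t=3 (3%4)
i=3: r=0+8=8, c=3*2+1=7
row: 11 vs 8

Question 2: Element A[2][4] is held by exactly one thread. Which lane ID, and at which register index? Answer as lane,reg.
r: 2->gid=2,r8=0  c: 4->tid=2,i&1=0
L=2*4+2=10  i=0*2+0=0

10,0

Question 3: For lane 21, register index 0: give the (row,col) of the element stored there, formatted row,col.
5,2

lane 21: gid=5 (21/4), tid=1 (21%4)
i=0: r=5+0=5, c=1*2+0=2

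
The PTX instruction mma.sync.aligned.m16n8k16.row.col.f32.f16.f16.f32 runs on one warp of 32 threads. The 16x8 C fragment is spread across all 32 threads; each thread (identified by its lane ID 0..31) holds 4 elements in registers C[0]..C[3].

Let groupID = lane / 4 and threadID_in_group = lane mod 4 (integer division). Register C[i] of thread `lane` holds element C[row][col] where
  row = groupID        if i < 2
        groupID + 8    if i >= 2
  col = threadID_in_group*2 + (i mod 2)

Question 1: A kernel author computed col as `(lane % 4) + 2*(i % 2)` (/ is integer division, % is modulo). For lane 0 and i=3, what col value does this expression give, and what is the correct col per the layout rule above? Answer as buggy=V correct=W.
`(lane % 4) + 2*(i % 2)`[0,3]⇒2
lane 0⇒0/4=0, 0 mod 4=0
i=3  r:0+8⇒8  c:2·0+1⇒1
col: 2 vs 1

buggy=2 correct=1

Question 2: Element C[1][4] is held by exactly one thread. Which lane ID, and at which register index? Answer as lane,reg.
r:1=>grp=1,rB=0  c:4=>tig=2,lo=0
L=1*4+2=6  i=0*2+0=0

6,0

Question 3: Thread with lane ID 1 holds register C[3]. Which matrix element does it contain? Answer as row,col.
8,3

L=1⇒gr=1>>2=0, th=1&3=1
[3]⇒row 0+8=8  col 1·2+1=3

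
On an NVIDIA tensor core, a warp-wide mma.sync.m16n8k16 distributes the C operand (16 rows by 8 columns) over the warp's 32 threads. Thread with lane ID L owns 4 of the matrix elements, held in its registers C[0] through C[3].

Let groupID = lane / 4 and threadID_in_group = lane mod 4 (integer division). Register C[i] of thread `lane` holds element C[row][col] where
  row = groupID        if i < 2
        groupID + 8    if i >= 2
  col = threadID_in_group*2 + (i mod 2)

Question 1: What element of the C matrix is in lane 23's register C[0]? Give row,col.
5,6

lane 23: grp=5 (23/4), tig=3 (23%4)
i=0: r=5+0=5, c=3*2+0=6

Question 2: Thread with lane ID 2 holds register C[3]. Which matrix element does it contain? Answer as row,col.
8,5

L=2->g=2>>2=0, t=2&3=2
[3]->row 0+8=8  col 2·2+1=5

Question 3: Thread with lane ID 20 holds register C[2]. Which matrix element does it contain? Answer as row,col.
13,0

lane 20: grp=5 (20/4), tig=0 (20%4)
i=2: r=5+8=13, c=0*2+0=0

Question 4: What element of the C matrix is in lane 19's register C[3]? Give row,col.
L=19=>grp=19>>2=4, tig=19&3=3
[3]=>row 4+8=12  col 3·2+1=7

12,7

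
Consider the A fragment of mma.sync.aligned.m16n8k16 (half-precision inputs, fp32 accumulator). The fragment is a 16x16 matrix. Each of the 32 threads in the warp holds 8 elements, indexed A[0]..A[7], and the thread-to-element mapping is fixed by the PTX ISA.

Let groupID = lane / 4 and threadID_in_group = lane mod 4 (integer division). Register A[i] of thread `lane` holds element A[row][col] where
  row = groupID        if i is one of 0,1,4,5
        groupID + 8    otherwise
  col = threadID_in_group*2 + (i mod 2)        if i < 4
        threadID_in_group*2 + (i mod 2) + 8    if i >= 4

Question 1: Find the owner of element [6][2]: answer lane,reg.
r: 6->gid=6,r8=0  c: 2->c8=0,tid=1,i&1=0
L=6*4+1=25  i=0*4+0*2+0=0

25,0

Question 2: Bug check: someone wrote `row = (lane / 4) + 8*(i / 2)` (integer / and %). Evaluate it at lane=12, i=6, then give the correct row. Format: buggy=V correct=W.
buggy=27 correct=11

`(lane / 4) + 8*(i / 2)`[12,6]=>27
lane 12: grp=3 (12/4), tig=0 (12%4)
i=6: r=3+8=11, c=0*2+0+8=8
row: 27 vs 11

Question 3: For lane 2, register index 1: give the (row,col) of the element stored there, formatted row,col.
lane 2⇒2/4=0, 2 mod 4=2
i=1  r:0+0⇒0  c:2·2+1+0⇒5

0,5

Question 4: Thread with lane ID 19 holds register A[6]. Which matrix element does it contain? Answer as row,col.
12,14

lane 19: grp=4 (19/4), tig=3 (19%4)
i=6: r=4+8=12, c=3*2+0+8=14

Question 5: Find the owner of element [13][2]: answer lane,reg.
21,2

r: 13->gid=5,r8=1  c: 2->c8=0,tid=1,i&1=0
L=5*4+1=21  i=0*4+1*2+0=2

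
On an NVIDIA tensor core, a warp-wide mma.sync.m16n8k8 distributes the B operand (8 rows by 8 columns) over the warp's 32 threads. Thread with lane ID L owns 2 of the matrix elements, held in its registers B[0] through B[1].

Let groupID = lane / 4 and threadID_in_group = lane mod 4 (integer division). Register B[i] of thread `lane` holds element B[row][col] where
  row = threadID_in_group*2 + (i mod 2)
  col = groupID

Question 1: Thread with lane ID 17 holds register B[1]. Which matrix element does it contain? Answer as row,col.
lane 17: gid=4 (17/4), tid=1 (17%4)
i=1: r=1*2+1=3, c=gid=4

3,4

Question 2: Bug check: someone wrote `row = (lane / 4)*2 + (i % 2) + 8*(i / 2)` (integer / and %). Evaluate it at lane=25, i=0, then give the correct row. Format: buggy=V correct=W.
buggy=12 correct=2

`(lane / 4)*2 + (i % 2) + 8*(i / 2)`[25,0]->12
L=25->gid=25>>2=6, tid=25&3=1
[0]->row 1·2+0=2  col gid=6
row: 12 vs 2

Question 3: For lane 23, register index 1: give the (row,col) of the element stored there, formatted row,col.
7,5

L=23=>grp=23>>2=5, tig=23&3=3
[1]=>row 3·2+1=7  col grp=5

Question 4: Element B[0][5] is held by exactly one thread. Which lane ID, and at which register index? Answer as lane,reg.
20,0

c:5=>grp=5  r:0=>tig=0,lo=0
L=5*4+0=20  i=0=0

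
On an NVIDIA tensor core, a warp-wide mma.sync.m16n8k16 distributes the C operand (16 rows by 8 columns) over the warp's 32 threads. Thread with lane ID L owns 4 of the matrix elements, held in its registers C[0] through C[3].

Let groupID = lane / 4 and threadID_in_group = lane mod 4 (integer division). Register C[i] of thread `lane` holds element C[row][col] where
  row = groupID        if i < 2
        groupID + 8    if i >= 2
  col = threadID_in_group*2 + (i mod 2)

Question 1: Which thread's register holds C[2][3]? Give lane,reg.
r: 2->gid=2,r8=0  c: 3->tid=1,i&1=1
L=2*4+1=9  i=0*2+1=1

9,1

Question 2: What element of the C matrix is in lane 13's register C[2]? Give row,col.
L=13->gid=13>>2=3, tid=13&3=1
[2]->row 3+8=11  col 1·2+0=2

11,2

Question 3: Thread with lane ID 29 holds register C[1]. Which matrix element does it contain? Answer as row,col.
7,3

lane 29→29/4=7, 29 mod 4=1
i=1  r:7+0→7  c:2·1+1→3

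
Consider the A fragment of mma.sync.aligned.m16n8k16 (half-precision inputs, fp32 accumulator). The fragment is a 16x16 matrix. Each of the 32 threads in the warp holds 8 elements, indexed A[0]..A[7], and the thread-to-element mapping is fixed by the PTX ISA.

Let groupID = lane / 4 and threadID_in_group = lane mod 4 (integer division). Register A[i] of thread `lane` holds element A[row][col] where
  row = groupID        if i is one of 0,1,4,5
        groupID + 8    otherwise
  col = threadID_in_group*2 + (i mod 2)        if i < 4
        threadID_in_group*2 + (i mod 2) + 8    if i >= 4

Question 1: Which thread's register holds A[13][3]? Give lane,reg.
21,3

r: 13->gid=5,r8=1  c: 3->c8=0,tid=1,i&1=1
L=5*4+1=21  i=0*4+1*2+1=3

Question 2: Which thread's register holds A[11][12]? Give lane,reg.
14,6

r=11->g=3,rb=1  c=12->cb=1,t=2,b0=0
L=3*4+2=14  i=1*4+1*2+0=6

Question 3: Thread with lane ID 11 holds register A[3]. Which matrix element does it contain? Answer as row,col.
L=11⇒gr=11>>2=2, th=11&3=3
[3]⇒row 2+8=10  col 3·2+1+0=7

10,7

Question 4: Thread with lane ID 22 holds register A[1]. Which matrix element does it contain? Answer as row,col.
lane 22→22/4=5, 22 mod 4=2
i=1  r:5+0→5  c:2·2+1+0→5

5,5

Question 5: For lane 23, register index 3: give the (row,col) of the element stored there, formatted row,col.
13,7

lane 23: grp=5 (23/4), tig=3 (23%4)
i=3: r=5+8=13, c=3*2+1+0=7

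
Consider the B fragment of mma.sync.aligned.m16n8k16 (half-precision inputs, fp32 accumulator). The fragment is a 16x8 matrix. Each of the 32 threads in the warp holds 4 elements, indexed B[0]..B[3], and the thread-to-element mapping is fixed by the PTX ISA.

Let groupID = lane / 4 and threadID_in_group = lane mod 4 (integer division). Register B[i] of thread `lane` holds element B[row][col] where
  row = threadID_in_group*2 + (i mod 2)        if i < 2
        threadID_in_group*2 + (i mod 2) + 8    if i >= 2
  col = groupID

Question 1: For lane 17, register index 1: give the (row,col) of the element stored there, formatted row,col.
L=17->g=17>>2=4, t=17&3=1
[1]->row 1·2+1+0=3  col g=4

3,4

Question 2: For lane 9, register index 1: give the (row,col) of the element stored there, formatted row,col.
lane 9: g=2 (9/4), t=1 (9%4)
i=1: r=1*2+1+0=3, c=g=2

3,2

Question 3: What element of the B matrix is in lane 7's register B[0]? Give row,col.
lane 7: g=1 (7/4), t=3 (7%4)
i=0: r=3*2+0+0=6, c=g=1

6,1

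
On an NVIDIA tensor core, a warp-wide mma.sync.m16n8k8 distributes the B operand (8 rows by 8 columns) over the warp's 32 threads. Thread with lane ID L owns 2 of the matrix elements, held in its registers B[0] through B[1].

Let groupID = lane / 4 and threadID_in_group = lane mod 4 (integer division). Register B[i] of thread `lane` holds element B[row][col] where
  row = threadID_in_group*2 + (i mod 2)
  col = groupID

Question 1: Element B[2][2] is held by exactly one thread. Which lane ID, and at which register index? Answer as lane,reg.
9,0

c=2→G=2  r=2→T=1,p=0
L=2*4+1=9  i=0=0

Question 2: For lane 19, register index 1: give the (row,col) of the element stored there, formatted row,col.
lane 19⇒19/4=4, 19 mod 4=3
i=1  r:2·3+1⇒7  c:4

7,4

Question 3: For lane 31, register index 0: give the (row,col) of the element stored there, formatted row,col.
lane 31->31/4=7, 31 mod 4=3
i=0  r:2·3+0->6  c:7

6,7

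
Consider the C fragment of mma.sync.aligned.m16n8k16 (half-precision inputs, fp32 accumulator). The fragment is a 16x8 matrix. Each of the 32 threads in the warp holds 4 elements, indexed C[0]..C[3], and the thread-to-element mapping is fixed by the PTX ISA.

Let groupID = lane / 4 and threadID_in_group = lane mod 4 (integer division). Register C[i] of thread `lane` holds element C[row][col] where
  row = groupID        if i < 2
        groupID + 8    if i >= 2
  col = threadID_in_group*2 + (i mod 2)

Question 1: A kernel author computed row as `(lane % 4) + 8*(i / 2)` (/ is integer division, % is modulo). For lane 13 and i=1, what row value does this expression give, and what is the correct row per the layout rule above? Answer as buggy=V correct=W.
buggy=1 correct=3

`(lane % 4) + 8*(i / 2)`[13,1]⇒1
13: gr=3,th=1
[1] (3+0,1*2+1) = (3,3)
row: 1 vs 3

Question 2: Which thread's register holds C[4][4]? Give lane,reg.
18,0

r:4=>grp=4,rB=0  c:4=>tig=2,lo=0
L=4*4+2=18  i=0*2+0=0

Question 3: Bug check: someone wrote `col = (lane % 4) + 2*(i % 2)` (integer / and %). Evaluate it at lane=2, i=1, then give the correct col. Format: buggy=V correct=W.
buggy=4 correct=5

`(lane % 4) + 2*(i % 2)`[2,1]⇒4
lane 2: gr=0 (2/4), th=2 (2%4)
i=1: r=0+0=0, c=2*2+1=5
col: 4 vs 5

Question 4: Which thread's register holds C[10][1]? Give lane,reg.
r=10⇒gr=2,Rb=1  c=1⇒th=0,odd=1
L=2*4+0=8  i=1*2+1=3

8,3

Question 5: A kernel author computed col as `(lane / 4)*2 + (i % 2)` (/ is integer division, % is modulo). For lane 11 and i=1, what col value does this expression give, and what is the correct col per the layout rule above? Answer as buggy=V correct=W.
`(lane / 4)*2 + (i % 2)`[11,1]->5
lane 11: g=2 (11/4), t=3 (11%4)
i=1: r=2+0=2, c=3*2+1=7
col: 5 vs 7

buggy=5 correct=7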